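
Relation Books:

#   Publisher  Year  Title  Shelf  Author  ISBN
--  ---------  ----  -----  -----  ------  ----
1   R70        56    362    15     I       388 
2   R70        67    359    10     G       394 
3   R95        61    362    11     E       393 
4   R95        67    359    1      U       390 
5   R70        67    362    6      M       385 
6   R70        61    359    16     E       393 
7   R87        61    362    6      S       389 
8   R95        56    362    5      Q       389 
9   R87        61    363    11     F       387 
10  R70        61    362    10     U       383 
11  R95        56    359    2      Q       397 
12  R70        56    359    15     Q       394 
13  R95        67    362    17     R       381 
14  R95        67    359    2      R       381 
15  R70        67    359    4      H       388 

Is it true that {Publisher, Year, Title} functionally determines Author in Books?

No

(Publisher=R70, Year=56, Title=362): row 1 → Author = I ✓
(Publisher=R70, Year=67, Title=359): rows 2, 15 → Author takes values {G, H} — violation
(Publisher=R95, Year=61, Title=362): row 3 → Author = E ✓
(Publisher=R95, Year=67, Title=359): rows 4, 14 → Author takes values {U, R} — violation
(Publisher=R70, Year=67, Title=362): row 5 → Author = M ✓
(Publisher=R70, Year=61, Title=359): row 6 → Author = E ✓
(Publisher=R87, Year=61, Title=362): row 7 → Author = S ✓
(Publisher=R95, Year=56, Title=362): row 8 → Author = Q ✓
(Publisher=R87, Year=61, Title=363): row 9 → Author = F ✓
(Publisher=R70, Year=61, Title=362): row 10 → Author = U ✓
(Publisher=R95, Year=56, Title=359): row 11 → Author = Q ✓
(Publisher=R70, Year=56, Title=359): row 12 → Author = Q ✓
(Publisher=R95, Year=67, Title=362): row 13 → Author = R ✓
Two rows agree on {Publisher, Year, Title} but differ on Author, so {Publisher, Year, Title} → Author does not hold.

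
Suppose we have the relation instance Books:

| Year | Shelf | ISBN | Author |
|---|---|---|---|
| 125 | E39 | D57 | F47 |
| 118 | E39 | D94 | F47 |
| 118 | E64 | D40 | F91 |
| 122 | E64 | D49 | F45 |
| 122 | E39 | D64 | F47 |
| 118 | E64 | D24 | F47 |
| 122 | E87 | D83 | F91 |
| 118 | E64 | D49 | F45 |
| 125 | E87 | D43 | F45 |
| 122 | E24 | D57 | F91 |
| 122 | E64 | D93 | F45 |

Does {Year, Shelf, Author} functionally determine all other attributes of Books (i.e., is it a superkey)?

Two distinct rows share (Year=122, Shelf=E64, Author=F45), so {Year, Shelf, Author} does not determine every attribute — not a superkey.

No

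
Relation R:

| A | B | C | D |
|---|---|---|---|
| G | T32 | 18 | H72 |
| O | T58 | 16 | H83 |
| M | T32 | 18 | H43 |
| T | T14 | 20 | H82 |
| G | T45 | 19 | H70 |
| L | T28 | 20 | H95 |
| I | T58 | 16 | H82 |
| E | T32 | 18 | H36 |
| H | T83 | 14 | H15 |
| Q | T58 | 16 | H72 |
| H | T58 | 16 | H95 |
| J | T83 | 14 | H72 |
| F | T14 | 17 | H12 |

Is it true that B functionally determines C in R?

No

B=T32: 3 rows → C = 18, 18, 18 ✓
B=T58: 4 rows → C = 16, 16, 16, 16 ✓
B=T14: 2 rows → C takes values {20, 17} — violation
B=T45: 1 row → C = 19 ✓
B=T28: 1 row → C = 20 ✓
B=T83: 2 rows → C = 14, 14 ✓
Two rows agree on B but differ on C, so B -> C does not hold.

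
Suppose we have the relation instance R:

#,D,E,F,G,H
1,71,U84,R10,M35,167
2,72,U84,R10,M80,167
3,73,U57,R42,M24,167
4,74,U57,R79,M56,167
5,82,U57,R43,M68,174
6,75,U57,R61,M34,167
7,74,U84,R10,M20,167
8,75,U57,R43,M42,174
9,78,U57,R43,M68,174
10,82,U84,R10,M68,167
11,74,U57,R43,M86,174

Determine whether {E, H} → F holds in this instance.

No

(E=U84, H=167): rows 1, 2, 7, 10 → F = R10, R10, R10, R10 ✓
(E=U57, H=167): rows 3, 4, 6 → F takes values {R42, R79, R61} — violation
(E=U57, H=174): rows 5, 8, 9, 11 → F = R43, R43, R43, R43 ✓
Two rows agree on {E, H} but differ on F, so {E, H} → F does not hold.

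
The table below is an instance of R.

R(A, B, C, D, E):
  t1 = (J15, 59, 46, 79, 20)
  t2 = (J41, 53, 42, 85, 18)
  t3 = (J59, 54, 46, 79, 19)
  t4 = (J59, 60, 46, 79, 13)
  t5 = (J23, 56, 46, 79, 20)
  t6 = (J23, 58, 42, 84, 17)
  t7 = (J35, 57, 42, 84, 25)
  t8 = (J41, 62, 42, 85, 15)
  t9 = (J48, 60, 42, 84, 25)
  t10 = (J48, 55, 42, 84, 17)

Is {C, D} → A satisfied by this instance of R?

(C=46, D=79): rows 1, 3, 4, 5 → A takes values {J15, J59, J23} — violation
(C=42, D=85): rows 2, 8 → A = J41, J41 ✓
(C=42, D=84): rows 6, 7, 9, 10 → A takes values {J23, J35, J48} — violation
Two rows agree on {C, D} but differ on A, so {C, D} → A does not hold.

No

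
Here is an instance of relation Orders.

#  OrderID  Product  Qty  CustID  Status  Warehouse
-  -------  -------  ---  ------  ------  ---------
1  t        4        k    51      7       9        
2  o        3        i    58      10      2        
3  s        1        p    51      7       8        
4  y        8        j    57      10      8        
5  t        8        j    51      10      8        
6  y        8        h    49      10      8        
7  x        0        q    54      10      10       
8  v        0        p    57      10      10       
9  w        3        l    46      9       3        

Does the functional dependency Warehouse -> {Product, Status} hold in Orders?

No

Warehouse=9: row 1 → {Product,Status} = (4, 7) ✓
Warehouse=2: row 2 → {Product,Status} = (3, 10) ✓
Warehouse=8: rows 3, 4, 5, 6 → {Product,Status} takes values {(1, 7), (8, 10)} — violation
Warehouse=10: rows 7, 8 → {Product,Status} = (0, 10), (0, 10) ✓
Warehouse=3: row 9 → {Product,Status} = (3, 9) ✓
Two rows agree on Warehouse but differ on {Product, Status}, so Warehouse -> {Product, Status} does not hold.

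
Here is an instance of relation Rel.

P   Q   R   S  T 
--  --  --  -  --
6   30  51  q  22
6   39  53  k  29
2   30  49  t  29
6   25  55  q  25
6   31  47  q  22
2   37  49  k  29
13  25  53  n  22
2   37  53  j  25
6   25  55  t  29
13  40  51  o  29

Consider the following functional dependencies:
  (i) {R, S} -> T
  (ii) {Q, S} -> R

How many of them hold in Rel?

(i) {R, S} -> T: every LHS value maps to a single RHS value — holds.
(ii) {Q, S} -> R: every LHS value maps to a single RHS value — holds.
2 of the 2 dependencies hold.

2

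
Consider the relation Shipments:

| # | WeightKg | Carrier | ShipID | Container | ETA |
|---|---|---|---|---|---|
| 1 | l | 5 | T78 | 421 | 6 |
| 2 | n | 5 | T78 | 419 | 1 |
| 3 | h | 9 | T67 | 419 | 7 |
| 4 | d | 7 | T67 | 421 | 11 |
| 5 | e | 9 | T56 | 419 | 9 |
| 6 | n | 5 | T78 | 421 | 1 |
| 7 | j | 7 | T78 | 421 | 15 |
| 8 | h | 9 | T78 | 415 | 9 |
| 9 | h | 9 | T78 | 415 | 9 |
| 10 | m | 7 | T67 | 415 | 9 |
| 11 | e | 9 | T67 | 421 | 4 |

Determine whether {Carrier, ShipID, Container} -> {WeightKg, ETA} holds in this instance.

No

(Carrier=5, ShipID=T78, Container=421): rows 1, 6 → {WeightKg,ETA} takes values {(l, 6), (n, 1)} — violation
(Carrier=5, ShipID=T78, Container=419): row 2 → {WeightKg,ETA} = (n, 1) ✓
(Carrier=9, ShipID=T67, Container=419): row 3 → {WeightKg,ETA} = (h, 7) ✓
(Carrier=7, ShipID=T67, Container=421): row 4 → {WeightKg,ETA} = (d, 11) ✓
(Carrier=9, ShipID=T56, Container=419): row 5 → {WeightKg,ETA} = (e, 9) ✓
(Carrier=7, ShipID=T78, Container=421): row 7 → {WeightKg,ETA} = (j, 15) ✓
(Carrier=9, ShipID=T78, Container=415): rows 8, 9 → {WeightKg,ETA} = (h, 9), (h, 9) ✓
(Carrier=7, ShipID=T67, Container=415): row 10 → {WeightKg,ETA} = (m, 9) ✓
(Carrier=9, ShipID=T67, Container=421): row 11 → {WeightKg,ETA} = (e, 4) ✓
Two rows agree on {Carrier, ShipID, Container} but differ on {WeightKg, ETA}, so {Carrier, ShipID, Container} -> {WeightKg, ETA} does not hold.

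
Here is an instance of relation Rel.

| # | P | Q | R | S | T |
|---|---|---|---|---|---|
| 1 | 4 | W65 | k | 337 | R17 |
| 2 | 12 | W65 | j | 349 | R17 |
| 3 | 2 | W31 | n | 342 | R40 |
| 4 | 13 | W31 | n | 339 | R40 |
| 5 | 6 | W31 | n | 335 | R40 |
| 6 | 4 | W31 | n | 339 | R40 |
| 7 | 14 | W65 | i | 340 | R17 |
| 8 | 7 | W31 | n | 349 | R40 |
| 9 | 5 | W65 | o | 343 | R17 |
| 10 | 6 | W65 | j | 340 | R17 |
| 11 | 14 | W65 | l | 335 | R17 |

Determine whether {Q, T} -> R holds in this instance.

No

(Q=W65, T=R17): rows 1, 2, 7, 9, 10, 11 → R takes values {k, j, i, o, l} — violation
(Q=W31, T=R40): rows 3, 4, 5, 6, 8 → R = n, n, n, n, n ✓
Two rows agree on {Q, T} but differ on R, so {Q, T} -> R does not hold.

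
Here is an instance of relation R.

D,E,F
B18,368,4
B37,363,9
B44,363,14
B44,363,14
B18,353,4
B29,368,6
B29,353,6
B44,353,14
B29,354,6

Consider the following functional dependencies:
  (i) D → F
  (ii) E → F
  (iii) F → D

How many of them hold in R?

(i) D → F: every LHS value maps to a single RHS value — holds.
(ii) E → F: E=368: 2 rows → F takes values {4, 6} — violation; E=363: 3 rows → F takes values {9, 14} — violation; E=353: 3 rows → F takes values {4, 6, 14} — violation — fails.
(iii) F → D: every LHS value maps to a single RHS value — holds.
2 of the 3 dependencies hold.

2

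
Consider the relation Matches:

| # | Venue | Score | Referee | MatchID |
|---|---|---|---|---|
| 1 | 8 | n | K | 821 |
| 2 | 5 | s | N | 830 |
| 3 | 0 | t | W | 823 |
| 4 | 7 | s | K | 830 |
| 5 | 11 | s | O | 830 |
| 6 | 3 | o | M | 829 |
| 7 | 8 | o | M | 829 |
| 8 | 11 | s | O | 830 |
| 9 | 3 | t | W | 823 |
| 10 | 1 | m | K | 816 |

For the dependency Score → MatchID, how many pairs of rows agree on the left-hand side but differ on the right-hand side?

0

Score=s: all 4 rows agree on MatchID — 0 pairs.
Score=t: all 2 rows agree on MatchID — 0 pairs.
Score=o: all 2 rows agree on MatchID — 0 pairs.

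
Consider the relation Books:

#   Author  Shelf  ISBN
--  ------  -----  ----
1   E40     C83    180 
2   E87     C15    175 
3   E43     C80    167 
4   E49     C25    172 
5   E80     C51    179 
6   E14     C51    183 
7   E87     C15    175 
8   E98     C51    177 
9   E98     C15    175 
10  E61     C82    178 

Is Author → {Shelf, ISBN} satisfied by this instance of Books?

No

Author=E40: row 1 → {Shelf,ISBN} = (C83, 180) ✓
Author=E87: rows 2, 7 → {Shelf,ISBN} = (C15, 175), (C15, 175) ✓
Author=E43: row 3 → {Shelf,ISBN} = (C80, 167) ✓
Author=E49: row 4 → {Shelf,ISBN} = (C25, 172) ✓
Author=E80: row 5 → {Shelf,ISBN} = (C51, 179) ✓
Author=E14: row 6 → {Shelf,ISBN} = (C51, 183) ✓
Author=E98: rows 8, 9 → {Shelf,ISBN} takes values {(C51, 177), (C15, 175)} — violation
Author=E61: row 10 → {Shelf,ISBN} = (C82, 178) ✓
Two rows agree on Author but differ on {Shelf, ISBN}, so Author → {Shelf, ISBN} does not hold.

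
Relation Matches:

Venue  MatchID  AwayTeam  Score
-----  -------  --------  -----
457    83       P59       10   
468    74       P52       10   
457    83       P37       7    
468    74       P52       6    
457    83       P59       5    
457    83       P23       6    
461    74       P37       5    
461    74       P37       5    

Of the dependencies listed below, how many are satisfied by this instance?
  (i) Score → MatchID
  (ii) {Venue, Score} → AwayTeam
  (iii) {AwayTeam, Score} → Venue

2

(i) Score → MatchID: Score=10: 2 rows → MatchID takes values {83, 74} — violation; Score=6: 2 rows → MatchID takes values {74, 83} — violation; Score=5: 3 rows → MatchID takes values {83, 74} — violation — fails.
(ii) {Venue, Score} → AwayTeam: every LHS value maps to a single RHS value — holds.
(iii) {AwayTeam, Score} → Venue: every LHS value maps to a single RHS value — holds.
2 of the 3 dependencies hold.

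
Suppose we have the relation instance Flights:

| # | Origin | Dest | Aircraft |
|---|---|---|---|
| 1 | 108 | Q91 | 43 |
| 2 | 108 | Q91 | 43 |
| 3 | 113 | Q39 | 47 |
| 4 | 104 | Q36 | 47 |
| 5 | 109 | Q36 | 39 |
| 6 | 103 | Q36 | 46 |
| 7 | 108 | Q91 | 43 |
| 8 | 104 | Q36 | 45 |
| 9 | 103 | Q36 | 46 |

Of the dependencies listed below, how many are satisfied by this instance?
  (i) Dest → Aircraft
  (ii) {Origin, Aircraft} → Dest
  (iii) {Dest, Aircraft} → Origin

(i) Dest → Aircraft: Dest=Q36: rows 4, 5, 6, 8, 9 → Aircraft takes values {47, 39, 46, 45} — violation — fails.
(ii) {Origin, Aircraft} → Dest: every LHS value maps to a single RHS value — holds.
(iii) {Dest, Aircraft} → Origin: every LHS value maps to a single RHS value — holds.
2 of the 3 dependencies hold.

2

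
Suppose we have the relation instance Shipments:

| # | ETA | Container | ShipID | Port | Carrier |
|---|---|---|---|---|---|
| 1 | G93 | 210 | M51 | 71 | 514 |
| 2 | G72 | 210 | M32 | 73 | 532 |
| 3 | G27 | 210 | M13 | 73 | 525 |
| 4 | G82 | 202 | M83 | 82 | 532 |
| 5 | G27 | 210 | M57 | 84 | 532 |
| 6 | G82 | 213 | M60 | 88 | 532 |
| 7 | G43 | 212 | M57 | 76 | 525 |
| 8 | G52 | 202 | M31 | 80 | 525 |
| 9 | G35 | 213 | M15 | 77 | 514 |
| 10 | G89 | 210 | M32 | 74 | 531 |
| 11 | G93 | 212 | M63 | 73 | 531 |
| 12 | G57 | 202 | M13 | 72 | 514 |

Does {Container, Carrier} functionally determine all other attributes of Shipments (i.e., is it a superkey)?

No

Rows 2 and 5 have the same {Container, Carrier} value (Container=210, Carrier=532) but are distinct tuples, so {Container, Carrier} does not determine every attribute — not a superkey.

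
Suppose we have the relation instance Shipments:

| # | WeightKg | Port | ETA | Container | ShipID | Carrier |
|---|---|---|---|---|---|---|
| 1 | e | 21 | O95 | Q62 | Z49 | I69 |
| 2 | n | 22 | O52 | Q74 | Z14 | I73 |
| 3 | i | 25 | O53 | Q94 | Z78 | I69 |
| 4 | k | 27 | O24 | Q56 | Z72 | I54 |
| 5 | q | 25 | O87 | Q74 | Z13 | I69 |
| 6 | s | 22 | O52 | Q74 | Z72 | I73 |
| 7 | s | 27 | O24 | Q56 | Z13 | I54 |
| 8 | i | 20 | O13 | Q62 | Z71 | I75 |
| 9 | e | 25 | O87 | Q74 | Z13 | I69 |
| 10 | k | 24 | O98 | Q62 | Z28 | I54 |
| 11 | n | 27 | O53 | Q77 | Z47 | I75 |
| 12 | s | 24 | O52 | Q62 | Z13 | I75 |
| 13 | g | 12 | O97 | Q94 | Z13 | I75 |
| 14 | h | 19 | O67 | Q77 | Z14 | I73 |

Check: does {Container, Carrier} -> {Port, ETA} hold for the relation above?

No

(Container=Q62, Carrier=I69): row 1 → {Port,ETA} = (21, O95) ✓
(Container=Q74, Carrier=I73): rows 2, 6 → {Port,ETA} = (22, O52), (22, O52) ✓
(Container=Q94, Carrier=I69): row 3 → {Port,ETA} = (25, O53) ✓
(Container=Q56, Carrier=I54): rows 4, 7 → {Port,ETA} = (27, O24), (27, O24) ✓
(Container=Q74, Carrier=I69): rows 5, 9 → {Port,ETA} = (25, O87), (25, O87) ✓
(Container=Q62, Carrier=I75): rows 8, 12 → {Port,ETA} takes values {(20, O13), (24, O52)} — violation
(Container=Q62, Carrier=I54): row 10 → {Port,ETA} = (24, O98) ✓
(Container=Q77, Carrier=I75): row 11 → {Port,ETA} = (27, O53) ✓
(Container=Q94, Carrier=I75): row 13 → {Port,ETA} = (12, O97) ✓
(Container=Q77, Carrier=I73): row 14 → {Port,ETA} = (19, O67) ✓
Two rows agree on {Container, Carrier} but differ on {Port, ETA}, so {Container, Carrier} -> {Port, ETA} does not hold.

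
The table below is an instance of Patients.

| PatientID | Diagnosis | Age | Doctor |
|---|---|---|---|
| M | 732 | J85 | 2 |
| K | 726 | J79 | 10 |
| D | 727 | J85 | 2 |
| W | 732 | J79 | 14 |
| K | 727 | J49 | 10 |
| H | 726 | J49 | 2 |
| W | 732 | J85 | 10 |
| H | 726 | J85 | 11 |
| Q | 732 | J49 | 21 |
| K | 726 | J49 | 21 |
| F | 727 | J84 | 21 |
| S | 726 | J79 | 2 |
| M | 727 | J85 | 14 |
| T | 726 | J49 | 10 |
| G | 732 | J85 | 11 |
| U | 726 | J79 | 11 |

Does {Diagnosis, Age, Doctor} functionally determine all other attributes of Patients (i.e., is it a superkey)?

All 16 rows have distinct {Diagnosis, Age, Doctor} values, so {Diagnosis, Age, Doctor} → (all attributes) holds and {Diagnosis, Age, Doctor} is a superkey.

Yes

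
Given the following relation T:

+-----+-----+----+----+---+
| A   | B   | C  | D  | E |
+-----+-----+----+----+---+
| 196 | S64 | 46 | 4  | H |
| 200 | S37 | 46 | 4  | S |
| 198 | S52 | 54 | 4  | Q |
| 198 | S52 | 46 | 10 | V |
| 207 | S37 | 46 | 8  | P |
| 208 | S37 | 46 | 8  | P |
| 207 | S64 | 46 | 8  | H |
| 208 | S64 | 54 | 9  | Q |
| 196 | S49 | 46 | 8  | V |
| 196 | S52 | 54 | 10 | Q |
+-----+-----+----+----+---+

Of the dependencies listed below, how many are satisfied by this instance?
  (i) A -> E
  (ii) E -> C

1

(i) A -> E: A=196: 3 rows → E takes values {H, V, Q} — violation; A=198: 2 rows → E takes values {Q, V} — violation; A=207: 2 rows → E takes values {P, H} — violation; A=208: 2 rows → E takes values {P, Q} — violation — fails.
(ii) E -> C: every LHS value maps to a single RHS value — holds.
1 of the 2 dependencies holds.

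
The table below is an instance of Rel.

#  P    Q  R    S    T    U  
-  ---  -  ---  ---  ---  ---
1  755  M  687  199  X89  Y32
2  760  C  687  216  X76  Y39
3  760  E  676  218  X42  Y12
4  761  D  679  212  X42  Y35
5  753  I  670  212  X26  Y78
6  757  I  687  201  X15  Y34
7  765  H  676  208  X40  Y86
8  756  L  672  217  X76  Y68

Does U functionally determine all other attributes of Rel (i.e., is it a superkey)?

All 8 rows have distinct U values, so U → (all attributes) holds and U is a superkey.

Yes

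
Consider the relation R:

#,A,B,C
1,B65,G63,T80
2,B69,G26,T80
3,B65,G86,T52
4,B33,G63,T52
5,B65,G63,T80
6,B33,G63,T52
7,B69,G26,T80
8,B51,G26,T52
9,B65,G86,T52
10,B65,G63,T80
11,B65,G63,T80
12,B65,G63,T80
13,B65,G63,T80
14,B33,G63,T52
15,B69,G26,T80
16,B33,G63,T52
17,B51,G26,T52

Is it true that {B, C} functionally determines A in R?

Yes

(B=G63, C=T80): rows 1, 5, 10, 11, 12, 13 → A = B65, B65, B65, B65, B65, B65 ✓
(B=G26, C=T80): rows 2, 7, 15 → A = B69, B69, B69 ✓
(B=G86, C=T52): rows 3, 9 → A = B65, B65 ✓
(B=G63, C=T52): rows 4, 6, 14, 16 → A = B33, B33, B33, B33 ✓
(B=G26, C=T52): rows 8, 17 → A = B51, B51 ✓
Every {B, C} value is associated with a single A value, so {B, C} -> A holds.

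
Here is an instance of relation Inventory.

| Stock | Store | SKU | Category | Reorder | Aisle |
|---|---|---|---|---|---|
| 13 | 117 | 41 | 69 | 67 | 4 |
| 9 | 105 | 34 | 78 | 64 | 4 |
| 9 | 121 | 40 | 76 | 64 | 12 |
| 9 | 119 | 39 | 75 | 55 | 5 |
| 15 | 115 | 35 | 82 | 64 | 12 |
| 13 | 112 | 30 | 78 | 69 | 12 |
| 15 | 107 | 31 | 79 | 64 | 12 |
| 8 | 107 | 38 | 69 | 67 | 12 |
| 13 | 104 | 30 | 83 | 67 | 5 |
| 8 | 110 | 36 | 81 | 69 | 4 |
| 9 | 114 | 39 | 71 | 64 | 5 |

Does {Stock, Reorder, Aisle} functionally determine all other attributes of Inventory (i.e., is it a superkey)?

Two distinct rows share (Stock=15, Reorder=64, Aisle=12), so {Stock, Reorder, Aisle} does not determine every attribute — not a superkey.

No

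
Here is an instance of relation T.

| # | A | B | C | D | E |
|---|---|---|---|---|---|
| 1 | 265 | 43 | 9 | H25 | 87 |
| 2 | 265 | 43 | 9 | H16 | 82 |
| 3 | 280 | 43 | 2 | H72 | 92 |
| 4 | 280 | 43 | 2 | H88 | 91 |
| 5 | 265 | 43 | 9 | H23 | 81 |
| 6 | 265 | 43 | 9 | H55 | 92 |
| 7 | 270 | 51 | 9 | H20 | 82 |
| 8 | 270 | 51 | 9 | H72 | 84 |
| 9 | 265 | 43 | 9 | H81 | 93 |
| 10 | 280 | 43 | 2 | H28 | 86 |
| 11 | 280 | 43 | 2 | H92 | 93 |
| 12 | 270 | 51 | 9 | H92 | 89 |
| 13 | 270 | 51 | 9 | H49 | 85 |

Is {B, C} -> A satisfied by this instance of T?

Yes

(B=43, C=9): rows 1, 2, 5, 6, 9 → A = 265, 265, 265, 265, 265 ✓
(B=43, C=2): rows 3, 4, 10, 11 → A = 280, 280, 280, 280 ✓
(B=51, C=9): rows 7, 8, 12, 13 → A = 270, 270, 270, 270 ✓
Every {B, C} value is associated with a single A value, so {B, C} -> A holds.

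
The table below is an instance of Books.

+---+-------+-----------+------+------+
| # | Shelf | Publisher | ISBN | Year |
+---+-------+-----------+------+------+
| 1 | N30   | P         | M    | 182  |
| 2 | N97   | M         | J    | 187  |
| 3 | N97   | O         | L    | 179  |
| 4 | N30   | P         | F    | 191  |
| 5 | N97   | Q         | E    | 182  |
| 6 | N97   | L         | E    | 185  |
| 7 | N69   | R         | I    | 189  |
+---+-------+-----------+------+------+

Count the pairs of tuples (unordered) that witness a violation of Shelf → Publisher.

6

Shelf=N30: all 2 rows agree on Publisher — 0 pairs.
Shelf=N97: violating pairs (2,3), (2,5), (2,6), (3,5), (3,6), (5,6) — 6 pairs.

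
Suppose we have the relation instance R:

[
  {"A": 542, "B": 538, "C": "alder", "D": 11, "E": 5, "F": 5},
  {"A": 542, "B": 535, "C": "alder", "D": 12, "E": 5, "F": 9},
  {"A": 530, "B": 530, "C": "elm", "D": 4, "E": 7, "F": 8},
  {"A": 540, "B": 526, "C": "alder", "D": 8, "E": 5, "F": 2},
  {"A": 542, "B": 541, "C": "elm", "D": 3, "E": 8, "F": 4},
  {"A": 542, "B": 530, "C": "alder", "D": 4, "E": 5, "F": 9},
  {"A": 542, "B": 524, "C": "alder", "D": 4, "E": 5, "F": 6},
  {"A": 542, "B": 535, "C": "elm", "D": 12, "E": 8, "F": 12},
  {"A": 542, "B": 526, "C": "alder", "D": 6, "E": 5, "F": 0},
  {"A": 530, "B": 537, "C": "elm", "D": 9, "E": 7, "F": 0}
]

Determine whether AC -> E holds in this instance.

Yes

(A=542, C=alder): 5 rows → E = 5, 5, 5, 5, 5 ✓
(A=530, C=elm): 2 rows → E = 7, 7 ✓
(A=540, C=alder): 1 row → E = 5 ✓
(A=542, C=elm): 2 rows → E = 8, 8 ✓
Every AC value is associated with a single E value, so AC -> E holds.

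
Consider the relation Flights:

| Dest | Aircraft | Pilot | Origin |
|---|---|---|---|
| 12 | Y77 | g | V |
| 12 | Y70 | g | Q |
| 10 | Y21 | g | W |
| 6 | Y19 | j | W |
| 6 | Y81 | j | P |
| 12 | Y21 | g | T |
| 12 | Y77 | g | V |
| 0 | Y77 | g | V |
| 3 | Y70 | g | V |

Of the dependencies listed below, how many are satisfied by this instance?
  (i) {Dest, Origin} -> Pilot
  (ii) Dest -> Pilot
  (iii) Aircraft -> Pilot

(i) {Dest, Origin} -> Pilot: every LHS value maps to a single RHS value — holds.
(ii) Dest -> Pilot: every LHS value maps to a single RHS value — holds.
(iii) Aircraft -> Pilot: every LHS value maps to a single RHS value — holds.
3 of the 3 dependencies hold.

3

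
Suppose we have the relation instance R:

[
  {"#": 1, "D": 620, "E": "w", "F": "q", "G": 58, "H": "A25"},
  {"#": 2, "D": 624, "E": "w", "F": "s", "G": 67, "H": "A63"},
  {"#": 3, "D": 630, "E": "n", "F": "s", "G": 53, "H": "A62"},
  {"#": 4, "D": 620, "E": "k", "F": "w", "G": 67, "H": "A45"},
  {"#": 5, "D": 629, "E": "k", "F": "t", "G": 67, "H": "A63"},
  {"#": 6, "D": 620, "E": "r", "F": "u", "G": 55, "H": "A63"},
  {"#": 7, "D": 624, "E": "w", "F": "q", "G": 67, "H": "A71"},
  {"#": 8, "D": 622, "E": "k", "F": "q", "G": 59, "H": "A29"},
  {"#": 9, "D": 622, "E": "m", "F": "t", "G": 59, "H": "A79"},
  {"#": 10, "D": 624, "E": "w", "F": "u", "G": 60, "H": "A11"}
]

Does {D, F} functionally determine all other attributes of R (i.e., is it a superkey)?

Yes

All 10 rows have distinct {D, F} values, so {D, F} → (all attributes) holds and {D, F} is a superkey.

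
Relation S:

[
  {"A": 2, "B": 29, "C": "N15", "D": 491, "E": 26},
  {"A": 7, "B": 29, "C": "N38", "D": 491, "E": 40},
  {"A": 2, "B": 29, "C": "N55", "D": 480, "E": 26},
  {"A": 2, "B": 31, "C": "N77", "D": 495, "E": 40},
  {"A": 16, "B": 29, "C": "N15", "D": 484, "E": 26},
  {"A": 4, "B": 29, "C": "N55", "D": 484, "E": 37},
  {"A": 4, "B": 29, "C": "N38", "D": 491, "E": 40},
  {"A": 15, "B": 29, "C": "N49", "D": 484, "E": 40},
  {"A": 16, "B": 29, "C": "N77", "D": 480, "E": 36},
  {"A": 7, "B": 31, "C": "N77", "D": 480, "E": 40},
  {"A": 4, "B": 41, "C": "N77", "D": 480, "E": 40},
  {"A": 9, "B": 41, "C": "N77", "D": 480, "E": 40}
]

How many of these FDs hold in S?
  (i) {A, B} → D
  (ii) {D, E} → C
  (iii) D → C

(i) {A, B} → D: (A=2, B=29): 2 rows → D takes values {491, 480} — violation; (A=16, B=29): 2 rows → D takes values {484, 480} — violation; (A=4, B=29): 2 rows → D takes values {484, 491} — violation — fails.
(ii) {D, E} → C: every LHS value maps to a single RHS value — holds.
(iii) D → C: D=491: 3 rows → C takes values {N15, N38} — violation; D=480: 5 rows → C takes values {N55, N77} — violation; D=484: 3 rows → C takes values {N15, N55, N49} — violation — fails.
1 of the 3 dependencies holds.

1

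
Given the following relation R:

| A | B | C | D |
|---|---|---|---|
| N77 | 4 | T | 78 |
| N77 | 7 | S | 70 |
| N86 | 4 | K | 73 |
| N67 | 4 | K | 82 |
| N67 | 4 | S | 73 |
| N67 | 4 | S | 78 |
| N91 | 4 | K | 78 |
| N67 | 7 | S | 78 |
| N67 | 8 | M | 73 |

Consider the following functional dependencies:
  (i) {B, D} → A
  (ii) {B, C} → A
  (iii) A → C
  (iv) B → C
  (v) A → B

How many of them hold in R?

0

(i) {B, D} → A: (B=4, D=78): 3 rows → A takes values {N77, N67, N91} — violation; (B=4, D=73): 2 rows → A takes values {N86, N67} — violation — fails.
(ii) {B, C} → A: (B=7, C=S): 2 rows → A takes values {N77, N67} — violation; (B=4, C=K): 3 rows → A takes values {N86, N67, N91} — violation — fails.
(iii) A → C: A=N77: 2 rows → C takes values {T, S} — violation; A=N67: 5 rows → C takes values {K, S, M} — violation — fails.
(iv) B → C: B=4: 6 rows → C takes values {T, K, S} — violation — fails.
(v) A → B: A=N77: 2 rows → B takes values {4, 7} — violation; A=N67: 5 rows → B takes values {4, 7, 8} — violation — fails.
None of the 5 dependencies hold.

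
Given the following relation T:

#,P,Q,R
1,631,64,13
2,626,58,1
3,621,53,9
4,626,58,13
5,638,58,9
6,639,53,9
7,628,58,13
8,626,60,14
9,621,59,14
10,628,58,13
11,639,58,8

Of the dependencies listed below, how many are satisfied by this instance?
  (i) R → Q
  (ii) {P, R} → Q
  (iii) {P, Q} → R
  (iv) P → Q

1

(i) R → Q: R=13: rows 1, 4, 7, 10 → Q takes values {64, 58} — violation; R=9: rows 3, 5, 6 → Q takes values {53, 58} — violation; R=14: rows 8, 9 → Q takes values {60, 59} — violation — fails.
(ii) {P, R} → Q: every LHS value maps to a single RHS value — holds.
(iii) {P, Q} → R: (P=626, Q=58): rows 2, 4 → R takes values {1, 13} — violation — fails.
(iv) P → Q: P=626: rows 2, 4, 8 → Q takes values {58, 60} — violation; P=621: rows 3, 9 → Q takes values {53, 59} — violation; P=639: rows 6, 11 → Q takes values {53, 58} — violation — fails.
1 of the 4 dependencies holds.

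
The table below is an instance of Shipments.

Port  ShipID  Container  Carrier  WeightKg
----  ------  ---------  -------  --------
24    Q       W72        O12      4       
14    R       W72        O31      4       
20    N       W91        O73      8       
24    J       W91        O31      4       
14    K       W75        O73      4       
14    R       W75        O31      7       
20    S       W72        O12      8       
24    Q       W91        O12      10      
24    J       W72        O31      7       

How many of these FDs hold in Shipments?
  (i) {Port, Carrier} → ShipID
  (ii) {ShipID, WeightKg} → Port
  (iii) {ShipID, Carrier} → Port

(i) {Port, Carrier} → ShipID: every LHS value maps to a single RHS value — holds.
(ii) {ShipID, WeightKg} → Port: every LHS value maps to a single RHS value — holds.
(iii) {ShipID, Carrier} → Port: every LHS value maps to a single RHS value — holds.
3 of the 3 dependencies hold.

3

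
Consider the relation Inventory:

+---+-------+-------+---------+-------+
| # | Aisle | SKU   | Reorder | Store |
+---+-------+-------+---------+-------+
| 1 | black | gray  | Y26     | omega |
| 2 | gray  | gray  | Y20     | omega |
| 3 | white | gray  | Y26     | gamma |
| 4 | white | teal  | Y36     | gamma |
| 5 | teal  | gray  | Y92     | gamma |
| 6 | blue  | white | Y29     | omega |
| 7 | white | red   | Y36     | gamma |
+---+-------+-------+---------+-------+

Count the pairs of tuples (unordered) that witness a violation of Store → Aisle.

Store=omega: violating pairs (1,2), (1,6), (2,6) — 3 pairs.
Store=gamma: violating pairs (3,5), (4,5), (5,7) — 3 pairs.

6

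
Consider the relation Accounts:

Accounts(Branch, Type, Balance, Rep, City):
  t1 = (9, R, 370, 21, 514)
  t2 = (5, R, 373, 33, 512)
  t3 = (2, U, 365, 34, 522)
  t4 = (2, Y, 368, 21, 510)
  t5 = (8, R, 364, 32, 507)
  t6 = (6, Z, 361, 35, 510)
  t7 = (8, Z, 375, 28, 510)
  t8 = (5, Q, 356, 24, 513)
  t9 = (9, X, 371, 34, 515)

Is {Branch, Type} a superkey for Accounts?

All 9 rows have distinct {Branch, Type} values, so {Branch, Type} → (all attributes) holds and {Branch, Type} is a superkey.

Yes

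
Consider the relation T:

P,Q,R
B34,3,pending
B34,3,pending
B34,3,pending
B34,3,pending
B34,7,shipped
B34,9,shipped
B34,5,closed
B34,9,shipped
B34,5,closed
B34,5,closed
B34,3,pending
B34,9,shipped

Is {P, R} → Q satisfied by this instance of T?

No

(P=B34, R=pending): 5 rows → Q = 3, 3, 3, 3, 3 ✓
(P=B34, R=shipped): 4 rows → Q takes values {7, 9} — violation
(P=B34, R=closed): 3 rows → Q = 5, 5, 5 ✓
Two rows agree on {P, R} but differ on Q, so {P, R} → Q does not hold.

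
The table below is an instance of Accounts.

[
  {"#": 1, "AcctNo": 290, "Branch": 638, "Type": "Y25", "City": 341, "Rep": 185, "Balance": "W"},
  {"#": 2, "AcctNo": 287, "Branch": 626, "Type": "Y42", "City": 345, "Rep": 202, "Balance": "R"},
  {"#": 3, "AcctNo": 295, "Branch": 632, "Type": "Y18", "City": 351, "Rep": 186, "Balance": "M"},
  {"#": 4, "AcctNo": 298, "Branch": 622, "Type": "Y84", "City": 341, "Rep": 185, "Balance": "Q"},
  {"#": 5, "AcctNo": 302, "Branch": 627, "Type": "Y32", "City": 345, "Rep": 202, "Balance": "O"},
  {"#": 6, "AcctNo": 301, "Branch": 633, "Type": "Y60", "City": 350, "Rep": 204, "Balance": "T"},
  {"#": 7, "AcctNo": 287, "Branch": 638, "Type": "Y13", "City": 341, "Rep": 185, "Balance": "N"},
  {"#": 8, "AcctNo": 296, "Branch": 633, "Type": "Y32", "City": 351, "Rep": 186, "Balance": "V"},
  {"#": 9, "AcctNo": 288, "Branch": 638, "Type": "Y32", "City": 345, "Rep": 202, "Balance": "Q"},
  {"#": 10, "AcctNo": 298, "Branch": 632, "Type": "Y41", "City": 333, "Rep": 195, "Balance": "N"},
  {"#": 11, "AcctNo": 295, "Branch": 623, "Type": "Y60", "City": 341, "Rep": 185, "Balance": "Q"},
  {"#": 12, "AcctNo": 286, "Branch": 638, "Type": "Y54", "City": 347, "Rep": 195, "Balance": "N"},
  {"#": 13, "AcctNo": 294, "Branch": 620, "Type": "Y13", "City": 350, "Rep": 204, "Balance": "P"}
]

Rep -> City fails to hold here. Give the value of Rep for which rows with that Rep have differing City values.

195

Rep=185: rows 1, 4, 7, 11 → City = 341, 341, 341, 341 ✓
Rep=202: rows 2, 5, 9 → City = 345, 345, 345 ✓
Rep=186: rows 3, 8 → City = 351, 351 ✓
Rep=204: rows 6, 13 → City = 350, 350 ✓
Rep=195: rows 10, 12 → City takes values {333, 347} — violation
The only Rep value with inconsistent City is Rep=195.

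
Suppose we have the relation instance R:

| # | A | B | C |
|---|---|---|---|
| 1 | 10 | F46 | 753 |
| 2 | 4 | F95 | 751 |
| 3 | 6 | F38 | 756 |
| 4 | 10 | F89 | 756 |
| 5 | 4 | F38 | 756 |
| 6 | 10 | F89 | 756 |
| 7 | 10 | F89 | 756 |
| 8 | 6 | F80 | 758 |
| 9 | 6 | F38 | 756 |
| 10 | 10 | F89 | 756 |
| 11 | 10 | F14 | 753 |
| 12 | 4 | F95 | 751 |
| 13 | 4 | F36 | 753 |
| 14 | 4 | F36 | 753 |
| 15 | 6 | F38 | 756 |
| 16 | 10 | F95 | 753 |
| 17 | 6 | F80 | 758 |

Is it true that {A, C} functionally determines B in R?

No

(A=10, C=753): rows 1, 11, 16 → B takes values {F46, F14, F95} — violation
(A=4, C=751): rows 2, 12 → B = F95, F95 ✓
(A=6, C=756): rows 3, 9, 15 → B = F38, F38, F38 ✓
(A=10, C=756): rows 4, 6, 7, 10 → B = F89, F89, F89, F89 ✓
(A=4, C=756): row 5 → B = F38 ✓
(A=6, C=758): rows 8, 17 → B = F80, F80 ✓
(A=4, C=753): rows 13, 14 → B = F36, F36 ✓
Two rows agree on {A, C} but differ on B, so {A, C} -> B does not hold.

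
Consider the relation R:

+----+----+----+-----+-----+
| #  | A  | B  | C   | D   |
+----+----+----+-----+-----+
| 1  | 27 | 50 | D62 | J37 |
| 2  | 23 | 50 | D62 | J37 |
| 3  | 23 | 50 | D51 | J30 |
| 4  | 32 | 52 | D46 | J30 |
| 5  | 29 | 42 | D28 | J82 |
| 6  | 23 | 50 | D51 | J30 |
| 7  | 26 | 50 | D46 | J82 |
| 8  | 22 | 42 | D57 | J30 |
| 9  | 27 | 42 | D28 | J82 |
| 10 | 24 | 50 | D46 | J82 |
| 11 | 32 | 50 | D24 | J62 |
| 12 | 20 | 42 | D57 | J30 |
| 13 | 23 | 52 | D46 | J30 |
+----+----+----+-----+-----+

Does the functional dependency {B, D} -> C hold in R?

Yes

(B=50, D=J37): rows 1, 2 → C = D62, D62 ✓
(B=50, D=J30): rows 3, 6 → C = D51, D51 ✓
(B=52, D=J30): rows 4, 13 → C = D46, D46 ✓
(B=42, D=J82): rows 5, 9 → C = D28, D28 ✓
(B=50, D=J82): rows 7, 10 → C = D46, D46 ✓
(B=42, D=J30): rows 8, 12 → C = D57, D57 ✓
(B=50, D=J62): row 11 → C = D24 ✓
Every {B, D} value is associated with a single C value, so {B, D} -> C holds.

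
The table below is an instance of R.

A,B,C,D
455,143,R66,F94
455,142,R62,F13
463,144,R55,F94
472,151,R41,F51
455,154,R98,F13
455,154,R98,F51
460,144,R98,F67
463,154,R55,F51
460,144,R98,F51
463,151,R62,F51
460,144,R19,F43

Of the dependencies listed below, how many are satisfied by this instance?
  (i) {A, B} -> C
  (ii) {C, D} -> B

0

(i) {A, B} -> C: (A=460, B=144): 3 rows → C takes values {R98, R19} — violation — fails.
(ii) {C, D} -> B: (C=R98, D=F51): 2 rows → B takes values {154, 144} — violation — fails.
None of the 2 dependencies hold.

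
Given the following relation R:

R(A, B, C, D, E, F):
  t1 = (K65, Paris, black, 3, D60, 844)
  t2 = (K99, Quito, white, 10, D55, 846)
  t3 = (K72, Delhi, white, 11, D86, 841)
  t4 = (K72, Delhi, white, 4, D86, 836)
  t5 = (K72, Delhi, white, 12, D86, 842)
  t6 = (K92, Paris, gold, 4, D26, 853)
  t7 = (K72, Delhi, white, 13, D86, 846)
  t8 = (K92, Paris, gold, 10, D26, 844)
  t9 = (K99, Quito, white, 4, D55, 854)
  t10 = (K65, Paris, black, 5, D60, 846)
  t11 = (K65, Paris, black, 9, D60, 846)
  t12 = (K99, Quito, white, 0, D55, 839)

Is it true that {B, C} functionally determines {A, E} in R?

Yes

(B=Paris, C=black): rows 1, 10, 11 → {A,E} = (K65, D60), (K65, D60), (K65, D60) ✓
(B=Quito, C=white): rows 2, 9, 12 → {A,E} = (K99, D55), (K99, D55), (K99, D55) ✓
(B=Delhi, C=white): rows 3, 4, 5, 7 → {A,E} = (K72, D86), (K72, D86), (K72, D86), (K72, D86) ✓
(B=Paris, C=gold): rows 6, 8 → {A,E} = (K92, D26), (K92, D26) ✓
Every {B, C} value is associated with a single {A, E} value, so {B, C} → {A, E} holds.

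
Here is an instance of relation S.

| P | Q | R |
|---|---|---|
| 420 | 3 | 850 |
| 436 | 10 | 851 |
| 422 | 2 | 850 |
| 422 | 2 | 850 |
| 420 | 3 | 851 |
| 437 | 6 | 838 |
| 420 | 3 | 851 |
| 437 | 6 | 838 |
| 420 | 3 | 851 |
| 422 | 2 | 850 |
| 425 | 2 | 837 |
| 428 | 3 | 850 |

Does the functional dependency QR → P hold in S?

(Q=3, R=850): 2 rows → P takes values {420, 428} — violation
(Q=10, R=851): 1 row → P = 436 ✓
(Q=2, R=850): 3 rows → P = 422, 422, 422 ✓
(Q=3, R=851): 3 rows → P = 420, 420, 420 ✓
(Q=6, R=838): 2 rows → P = 437, 437 ✓
(Q=2, R=837): 1 row → P = 425 ✓
Two rows agree on QR but differ on P, so QR → P does not hold.

No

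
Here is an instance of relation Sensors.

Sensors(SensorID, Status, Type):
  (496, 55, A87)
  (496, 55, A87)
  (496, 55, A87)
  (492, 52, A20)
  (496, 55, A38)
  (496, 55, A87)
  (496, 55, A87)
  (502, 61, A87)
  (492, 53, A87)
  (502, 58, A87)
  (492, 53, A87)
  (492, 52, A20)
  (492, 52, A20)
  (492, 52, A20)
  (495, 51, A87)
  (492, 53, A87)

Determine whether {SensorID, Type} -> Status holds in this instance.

(SensorID=496, Type=A87): 5 rows → Status = 55, 55, 55, 55, 55 ✓
(SensorID=492, Type=A20): 4 rows → Status = 52, 52, 52, 52 ✓
(SensorID=496, Type=A38): 1 row → Status = 55 ✓
(SensorID=502, Type=A87): 2 rows → Status takes values {61, 58} — violation
(SensorID=492, Type=A87): 3 rows → Status = 53, 53, 53 ✓
(SensorID=495, Type=A87): 1 row → Status = 51 ✓
Two rows agree on {SensorID, Type} but differ on Status, so {SensorID, Type} -> Status does not hold.

No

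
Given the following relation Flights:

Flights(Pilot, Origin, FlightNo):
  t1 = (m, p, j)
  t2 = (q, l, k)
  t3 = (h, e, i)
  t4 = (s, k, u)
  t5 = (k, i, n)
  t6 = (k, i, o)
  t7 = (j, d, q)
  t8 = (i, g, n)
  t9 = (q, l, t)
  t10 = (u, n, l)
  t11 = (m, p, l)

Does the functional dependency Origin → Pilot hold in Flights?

Yes

Origin=p: rows 1, 11 → Pilot = m, m ✓
Origin=l: rows 2, 9 → Pilot = q, q ✓
Origin=e: row 3 → Pilot = h ✓
Origin=k: row 4 → Pilot = s ✓
Origin=i: rows 5, 6 → Pilot = k, k ✓
Origin=d: row 7 → Pilot = j ✓
Origin=g: row 8 → Pilot = i ✓
Origin=n: row 10 → Pilot = u ✓
Every Origin value is associated with a single Pilot value, so Origin → Pilot holds.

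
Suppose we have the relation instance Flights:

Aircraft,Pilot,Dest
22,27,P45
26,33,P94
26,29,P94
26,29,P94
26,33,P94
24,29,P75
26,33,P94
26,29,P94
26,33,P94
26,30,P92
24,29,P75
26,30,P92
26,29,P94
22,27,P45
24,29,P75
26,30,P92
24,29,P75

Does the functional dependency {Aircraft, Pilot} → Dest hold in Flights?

(Aircraft=22, Pilot=27): 2 rows → Dest = P45, P45 ✓
(Aircraft=26, Pilot=33): 4 rows → Dest = P94, P94, P94, P94 ✓
(Aircraft=26, Pilot=29): 4 rows → Dest = P94, P94, P94, P94 ✓
(Aircraft=24, Pilot=29): 4 rows → Dest = P75, P75, P75, P75 ✓
(Aircraft=26, Pilot=30): 3 rows → Dest = P92, P92, P92 ✓
Every {Aircraft, Pilot} value is associated with a single Dest value, so {Aircraft, Pilot} → Dest holds.

Yes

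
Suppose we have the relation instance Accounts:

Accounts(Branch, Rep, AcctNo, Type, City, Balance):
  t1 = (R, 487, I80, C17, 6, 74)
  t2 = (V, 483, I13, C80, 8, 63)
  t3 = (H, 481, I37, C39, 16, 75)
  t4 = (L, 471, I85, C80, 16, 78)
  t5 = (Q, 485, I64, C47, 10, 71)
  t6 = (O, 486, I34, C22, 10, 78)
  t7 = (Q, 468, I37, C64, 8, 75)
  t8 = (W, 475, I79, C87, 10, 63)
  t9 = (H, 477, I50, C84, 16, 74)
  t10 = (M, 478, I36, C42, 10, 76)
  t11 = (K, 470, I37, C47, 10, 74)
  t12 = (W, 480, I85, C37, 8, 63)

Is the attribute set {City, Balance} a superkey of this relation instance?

No

Rows 2 and 12 have the same {City, Balance} value (City=8, Balance=63) but are distinct tuples, so {City, Balance} does not determine every attribute — not a superkey.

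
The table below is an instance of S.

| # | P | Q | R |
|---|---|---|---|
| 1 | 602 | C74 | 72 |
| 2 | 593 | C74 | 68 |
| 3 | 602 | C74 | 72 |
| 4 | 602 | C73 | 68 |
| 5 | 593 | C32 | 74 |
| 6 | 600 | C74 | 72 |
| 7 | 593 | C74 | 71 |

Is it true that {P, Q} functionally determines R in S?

No

(P=602, Q=C74): rows 1, 3 → R = 72, 72 ✓
(P=593, Q=C74): rows 2, 7 → R takes values {68, 71} — violation
(P=602, Q=C73): row 4 → R = 68 ✓
(P=593, Q=C32): row 5 → R = 74 ✓
(P=600, Q=C74): row 6 → R = 72 ✓
Two rows agree on {P, Q} but differ on R, so {P, Q} -> R does not hold.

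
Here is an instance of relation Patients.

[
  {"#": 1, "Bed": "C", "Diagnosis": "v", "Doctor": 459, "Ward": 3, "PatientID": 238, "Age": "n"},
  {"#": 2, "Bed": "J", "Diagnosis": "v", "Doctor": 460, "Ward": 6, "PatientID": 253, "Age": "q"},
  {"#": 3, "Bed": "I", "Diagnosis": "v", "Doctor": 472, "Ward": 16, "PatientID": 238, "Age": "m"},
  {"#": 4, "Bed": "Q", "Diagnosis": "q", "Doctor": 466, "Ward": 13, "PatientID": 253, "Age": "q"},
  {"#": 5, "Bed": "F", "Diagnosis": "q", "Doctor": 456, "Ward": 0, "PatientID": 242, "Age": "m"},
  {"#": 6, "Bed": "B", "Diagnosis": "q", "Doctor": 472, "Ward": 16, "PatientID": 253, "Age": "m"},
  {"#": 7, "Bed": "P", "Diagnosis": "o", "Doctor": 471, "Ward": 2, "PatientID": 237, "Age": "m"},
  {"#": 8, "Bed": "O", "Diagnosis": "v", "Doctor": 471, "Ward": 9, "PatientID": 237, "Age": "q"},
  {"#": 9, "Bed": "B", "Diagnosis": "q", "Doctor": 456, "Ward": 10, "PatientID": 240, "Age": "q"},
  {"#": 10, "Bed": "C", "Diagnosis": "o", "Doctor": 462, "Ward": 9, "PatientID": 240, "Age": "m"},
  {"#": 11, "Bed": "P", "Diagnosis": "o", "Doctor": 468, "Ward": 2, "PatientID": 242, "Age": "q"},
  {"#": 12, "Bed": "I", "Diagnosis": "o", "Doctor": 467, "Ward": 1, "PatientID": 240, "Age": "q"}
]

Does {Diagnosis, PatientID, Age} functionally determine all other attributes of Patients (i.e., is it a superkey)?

Yes

All 12 rows have distinct {Diagnosis, PatientID, Age} values, so {Diagnosis, PatientID, Age} → (all attributes) holds and {Diagnosis, PatientID, Age} is a superkey.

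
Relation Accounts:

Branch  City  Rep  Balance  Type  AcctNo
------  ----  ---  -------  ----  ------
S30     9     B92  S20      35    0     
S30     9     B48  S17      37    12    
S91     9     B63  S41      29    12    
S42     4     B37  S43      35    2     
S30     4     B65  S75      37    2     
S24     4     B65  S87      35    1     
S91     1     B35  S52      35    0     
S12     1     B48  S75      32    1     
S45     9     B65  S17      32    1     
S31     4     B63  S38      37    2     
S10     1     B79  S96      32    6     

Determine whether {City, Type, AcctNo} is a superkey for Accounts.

Two distinct rows share (City=4, Type=37, AcctNo=2), so {City, Type, AcctNo} does not determine every attribute — not a superkey.

No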